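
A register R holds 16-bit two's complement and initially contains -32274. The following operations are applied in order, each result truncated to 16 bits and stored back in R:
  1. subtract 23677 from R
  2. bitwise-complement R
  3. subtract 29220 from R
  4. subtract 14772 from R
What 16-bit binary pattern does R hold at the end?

0010111010110110

Start: R = -32274 = 1000000111101110.
R = -32274 − 23677 = -55951; wraps to 9585 = 0010010101110001
R = NOT 0010010101110001 = 1101101010001110 = -9586
R = -9586 − 29220 = -38806; wraps to 26730 = 0110100001101010
R = 26730 − 14772 = 11958 = 0010111010110110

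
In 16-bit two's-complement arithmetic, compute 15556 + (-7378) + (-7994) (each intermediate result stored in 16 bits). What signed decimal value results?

184

15556 + (-7378) = 8178 (0001111111110010)
8178 + (-7994) = 184 (0000000010111000)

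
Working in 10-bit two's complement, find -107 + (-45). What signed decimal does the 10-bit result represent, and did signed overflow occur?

-107 → 1110010101
-45 → 1111010011
  1110010101
+ 1111010011
= 1101101000  (discard carry-out 1)
Result 1101101000: MSB = 1 → 872 − 1024 = -152.
Both addends are negative and so is the stored result: no signed overflow.

-152; no overflow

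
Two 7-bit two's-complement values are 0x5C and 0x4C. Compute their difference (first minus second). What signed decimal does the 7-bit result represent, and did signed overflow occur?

0x5C = 1011100 = -36 (signed)
0x4C = 1001100 = -52 (signed)
Subtract via negate-and-add: invert 1001100 + 1 = 0110100 (i.e. 52).
  1011100
+ 0110100
= 0010000  (discard carry-out 1)
Result 0010000: MSB = 0 → value 16.
Addends (after negating the subtrahend) have opposite signs, so signed overflow cannot occur.

16; no overflow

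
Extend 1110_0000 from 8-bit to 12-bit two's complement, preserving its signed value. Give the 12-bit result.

MSB of 11100000 is 1; replicate it into the new high bits.
1111|11100000 → 111111100000 (still -32).

111111100000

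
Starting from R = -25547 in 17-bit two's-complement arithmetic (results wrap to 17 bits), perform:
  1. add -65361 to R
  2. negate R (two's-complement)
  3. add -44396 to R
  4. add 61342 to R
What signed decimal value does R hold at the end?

Start: R = -25547 = 11001110000110101.
R = -25547 + (-65361) = -90908; wraps to 40164 = 01001110011100100
R = −(40164) = -40164 = 10110001100011100
R = -40164 + (-44396) = -84560; wraps to 46512 = 01011010110110000
R = 46512 + 61342 = 107854; wraps to -23218 = 11010010101001110

-23218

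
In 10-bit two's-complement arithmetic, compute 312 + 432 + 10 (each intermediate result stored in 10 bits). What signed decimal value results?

312 + 432 = 744 → wraps to -280 (1011101000)
-280 + 10 = -270 (1011110010)

-270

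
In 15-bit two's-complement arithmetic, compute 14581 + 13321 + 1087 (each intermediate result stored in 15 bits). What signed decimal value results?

-3779

14581 + 13321 = 27902 → wraps to -4866 (110110011111110)
-4866 + 1087 = -3779 (111000100111101)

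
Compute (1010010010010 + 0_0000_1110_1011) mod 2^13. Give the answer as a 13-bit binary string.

  1010010010010
+ 0000011101011
= 1010101111101

1010101111101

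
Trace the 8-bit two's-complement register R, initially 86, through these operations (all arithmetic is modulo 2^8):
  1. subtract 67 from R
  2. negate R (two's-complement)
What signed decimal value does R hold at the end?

Start: R = 86 = 01010110.
R = 86 − 67 = 19 = 00010011
R = −(19) = -19 = 11101101

-19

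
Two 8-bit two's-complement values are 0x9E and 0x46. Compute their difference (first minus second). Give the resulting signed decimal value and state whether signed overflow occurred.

88; overflow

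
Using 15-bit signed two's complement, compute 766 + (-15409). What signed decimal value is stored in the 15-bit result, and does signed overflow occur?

766 → 000001011111110
-15409 → 100001111001111
  000001011111110
+ 100001111001111
= 100011011001101
Result 100011011001101: MSB = 1 → 18125 − 32768 = -14643.
Addends have opposite signs, so signed overflow cannot occur.

-14643; no overflow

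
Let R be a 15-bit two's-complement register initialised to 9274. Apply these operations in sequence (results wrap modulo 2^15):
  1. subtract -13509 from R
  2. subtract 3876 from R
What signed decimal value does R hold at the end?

-13861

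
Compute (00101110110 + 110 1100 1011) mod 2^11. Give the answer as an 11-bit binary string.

00001000001

  00101110110
+ 11011001011
= 00001000001  (discard carry-out 1)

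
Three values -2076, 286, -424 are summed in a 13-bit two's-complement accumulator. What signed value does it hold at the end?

-2214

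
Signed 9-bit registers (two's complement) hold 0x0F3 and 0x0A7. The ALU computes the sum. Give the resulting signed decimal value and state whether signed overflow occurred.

0x0F3 = 011110011 = 243 (signed)
0x0A7 = 010100111 = 167 (signed)
  011110011
+ 010100111
= 110011010
Result 110011010: MSB = 1 → 410 − 512 = -102.
Both addends are non-negative but the stored result is negative: signed overflow. The true value 243 + 167 = 410 lies outside [-256, 255].

-102; overflow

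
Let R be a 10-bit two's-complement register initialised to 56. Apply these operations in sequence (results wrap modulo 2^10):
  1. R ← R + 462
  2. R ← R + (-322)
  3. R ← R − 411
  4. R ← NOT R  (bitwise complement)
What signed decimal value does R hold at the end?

214

Start: R = 56 = 0000111000.
R = 56 + 462 = 518; wraps to -506 = 1000000110
R = -506 + (-322) = -828; wraps to 196 = 0011000100
R = 196 − 411 = -215 = 1100101001
R = NOT 1100101001 = 0011010110 = 214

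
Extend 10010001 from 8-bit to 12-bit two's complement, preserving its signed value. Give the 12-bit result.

111110010001

MSB of 10010001 is 1; replicate it into the new high bits.
1111|10010001 → 111110010001 (still -111).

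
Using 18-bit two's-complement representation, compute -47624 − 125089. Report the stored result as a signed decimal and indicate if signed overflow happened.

-47624 → 110100010111111000
125089 → 011110100010100001
Subtract via negate-and-add: invert 011110100010100001 + 1 = 100001011101011111 (i.e. -125089).
  110100010111111000
+ 100001011101011111
= 010101110101010111  (discard carry-out 1)
Result 010101110101010111: MSB = 0 → value 89431.
Both addends (after negating the subtrahend) are negative but the stored result is non-negative: signed overflow. The true value -47624 − 125089 = -172713 lies outside [-131072, 131071].

89431; overflow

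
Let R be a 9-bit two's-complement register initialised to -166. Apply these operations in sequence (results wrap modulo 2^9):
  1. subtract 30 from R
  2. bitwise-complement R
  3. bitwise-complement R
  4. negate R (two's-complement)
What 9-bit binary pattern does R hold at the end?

Start: R = -166 = 101011010.
R = -166 − 30 = -196 = 100111100
R = NOT 100111100 = 011000011 = 195
R = NOT 011000011 = 100111100 = -196
R = −(-196) = 196 = 011000100

011000100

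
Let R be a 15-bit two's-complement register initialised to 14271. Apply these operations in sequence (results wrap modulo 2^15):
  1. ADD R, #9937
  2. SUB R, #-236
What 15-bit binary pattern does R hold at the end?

Start: R = 14271 = 011011110111111.
R = 14271 + 9937 = 24208; wraps to -8560 = 101111010010000
R = -8560 − (-236) = -8324 = 101111101111100

101111101111100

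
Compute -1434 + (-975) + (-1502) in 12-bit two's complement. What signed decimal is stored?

185

-1434 + (-975) = -2409 → wraps to 1687 (011010010111)
1687 + (-1502) = 185 (000010111001)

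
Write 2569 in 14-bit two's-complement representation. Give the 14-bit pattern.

2569 is non-negative, so write it directly in 14 bits: 00101000001001.

00101000001001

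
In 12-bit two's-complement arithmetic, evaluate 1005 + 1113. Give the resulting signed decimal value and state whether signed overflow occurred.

-1978; overflow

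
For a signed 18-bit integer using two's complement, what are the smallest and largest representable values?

Minimum: −2^17 = -131072.
Maximum: 2^17 − 1 = 131071.

min = -131072, max = 131071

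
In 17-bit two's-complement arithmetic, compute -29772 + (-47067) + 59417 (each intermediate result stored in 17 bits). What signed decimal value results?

-17422

-29772 + (-47067) = -76839 → wraps to 54233 (01101001111011001)
54233 + 59417 = 113650 → wraps to -17422 (11011101111110010)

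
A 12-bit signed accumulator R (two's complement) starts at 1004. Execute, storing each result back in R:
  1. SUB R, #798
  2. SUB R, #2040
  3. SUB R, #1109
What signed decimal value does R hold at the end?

Start: R = 1004 = 001111101100.
R = 1004 − 798 = 206 = 000011001110
R = 206 − 2040 = -1834 = 100011010110
R = -1834 − 1109 = -2943; wraps to 1153 = 010010000001

1153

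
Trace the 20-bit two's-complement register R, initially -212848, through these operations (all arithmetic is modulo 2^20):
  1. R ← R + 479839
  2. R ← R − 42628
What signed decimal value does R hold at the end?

224363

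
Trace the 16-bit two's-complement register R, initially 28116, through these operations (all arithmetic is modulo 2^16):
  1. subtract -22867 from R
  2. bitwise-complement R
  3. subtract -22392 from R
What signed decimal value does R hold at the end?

-28592

Start: R = 28116 = 0110110111010100.
R = 28116 − (-22867) = 50983; wraps to -14553 = 1100011100100111
R = NOT 1100011100100111 = 0011100011011000 = 14552
R = 14552 − (-22392) = 36944; wraps to -28592 = 1001000001010000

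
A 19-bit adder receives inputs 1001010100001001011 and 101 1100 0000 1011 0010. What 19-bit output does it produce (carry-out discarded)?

0100110100011111101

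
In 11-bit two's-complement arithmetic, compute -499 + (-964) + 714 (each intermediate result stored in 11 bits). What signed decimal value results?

-499 + (-964) = -1463 → wraps to 585 (01001001001)
585 + 714 = 1299 → wraps to -749 (10100010011)

-749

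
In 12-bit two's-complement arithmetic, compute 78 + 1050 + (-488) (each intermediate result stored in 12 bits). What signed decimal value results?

640

78 + 1050 = 1128 (010001101000)
1128 + (-488) = 640 (001010000000)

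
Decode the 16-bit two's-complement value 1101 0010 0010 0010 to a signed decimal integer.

-11742

MSB is 1, so the value is negative.
Invert: 0010110111011101. Add 1: 0010110111011110 = 11742. So the value is −11742.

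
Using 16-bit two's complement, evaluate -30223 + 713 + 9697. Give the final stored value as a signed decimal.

-30223 + 713 = -29510 (1000110010111010)
-29510 + 9697 = -19813 (1011001010011011)

-19813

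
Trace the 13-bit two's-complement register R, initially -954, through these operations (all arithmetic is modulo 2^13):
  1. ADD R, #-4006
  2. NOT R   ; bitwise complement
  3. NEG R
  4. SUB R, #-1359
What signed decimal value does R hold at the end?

-3600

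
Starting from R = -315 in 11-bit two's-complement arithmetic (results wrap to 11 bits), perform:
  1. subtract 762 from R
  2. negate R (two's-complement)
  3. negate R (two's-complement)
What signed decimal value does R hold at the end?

971

Start: R = -315 = 11011000101.
R = -315 − 762 = -1077; wraps to 971 = 01111001011
R = −(971) = -971 = 10000110101
R = −(-971) = 971 = 01111001011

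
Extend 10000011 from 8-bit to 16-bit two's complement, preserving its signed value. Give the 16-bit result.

MSB of 10000011 is 1; replicate it into the new high bits.
11111111|10000011 → 1111111110000011 (still -125).

1111111110000011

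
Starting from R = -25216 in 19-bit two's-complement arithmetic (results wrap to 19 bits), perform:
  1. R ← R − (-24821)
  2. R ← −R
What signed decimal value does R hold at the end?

395

Start: R = -25216 = 1111001110110000000.
R = -25216 − (-24821) = -395 = 1111111111001110101
R = −(-395) = 395 = 0000000000110001011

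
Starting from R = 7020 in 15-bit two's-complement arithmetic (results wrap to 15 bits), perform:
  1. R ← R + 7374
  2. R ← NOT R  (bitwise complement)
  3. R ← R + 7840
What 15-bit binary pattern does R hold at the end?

110011001100101

Start: R = 7020 = 001101101101100.
R = 7020 + 7374 = 14394 = 011100000111010
R = NOT 011100000111010 = 100011111000101 = -14395
R = -14395 + 7840 = -6555 = 110011001100101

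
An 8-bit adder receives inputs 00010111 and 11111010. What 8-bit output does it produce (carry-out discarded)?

  00010111
+ 11111010
= 00010001  (discard carry-out 1)

00010001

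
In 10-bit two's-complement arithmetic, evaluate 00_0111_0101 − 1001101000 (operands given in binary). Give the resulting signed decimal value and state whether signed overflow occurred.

-499; overflow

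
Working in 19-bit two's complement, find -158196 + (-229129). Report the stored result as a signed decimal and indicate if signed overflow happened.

-158196 → 1011001011000001100
-229129 → 1001000000011110111
  1011001011000001100
+ 1001000000011110111
= 0100001011100000011  (discard carry-out 1)
Result 0100001011100000011: MSB = 0 → value 136963.
Both addends are negative but the stored result is non-negative: signed overflow. The true value -158196 + (-229129) = -387325 lies outside [-262144, 262143].

136963; overflow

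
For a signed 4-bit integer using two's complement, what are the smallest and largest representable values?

Minimum: −2^3 = -8.
Maximum: 2^3 − 1 = 7.

min = -8, max = 7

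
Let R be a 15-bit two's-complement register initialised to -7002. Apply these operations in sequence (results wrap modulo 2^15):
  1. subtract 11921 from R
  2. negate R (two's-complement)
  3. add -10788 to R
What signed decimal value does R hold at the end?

Start: R = -7002 = 110010010100110.
R = -7002 − 11921 = -18923; wraps to 13845 = 011011000010101
R = −(13845) = -13845 = 100100111101011
R = -13845 + (-10788) = -24633; wraps to 8135 = 001111111000111

8135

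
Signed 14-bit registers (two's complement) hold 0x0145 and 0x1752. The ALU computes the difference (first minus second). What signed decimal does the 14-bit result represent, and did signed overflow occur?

-5645; no overflow

0x0145 = 00000101000101 = 325 (signed)
0x1752 = 01011101010010 = 5970 (signed)
Subtract via negate-and-add: invert 01011101010010 + 1 = 10100010101110 (i.e. -5970).
  00000101000101
+ 10100010101110
= 10100111110011
Result 10100111110011: MSB = 1 → 10739 − 16384 = -5645.
Addends (after negating the subtrahend) have opposite signs, so signed overflow cannot occur.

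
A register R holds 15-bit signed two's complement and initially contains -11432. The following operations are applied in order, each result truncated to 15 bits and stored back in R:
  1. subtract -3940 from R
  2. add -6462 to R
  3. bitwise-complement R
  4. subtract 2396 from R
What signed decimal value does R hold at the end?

11557

Start: R = -11432 = 101001101011000.
R = -11432 − (-3940) = -7492 = 110001010111100
R = -7492 + (-6462) = -13954 = 100100101111110
R = NOT 100100101111110 = 011011010000001 = 13953
R = 13953 − 2396 = 11557 = 010110100100101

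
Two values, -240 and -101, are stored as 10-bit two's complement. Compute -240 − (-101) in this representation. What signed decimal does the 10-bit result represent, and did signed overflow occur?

-240 → 1100010000
-101 → 1110011011
Subtract via negate-and-add: invert 1110011011 + 1 = 0001100101 (i.e. 101).
  1100010000
+ 0001100101
= 1101110101
Result 1101110101: MSB = 1 → 885 − 1024 = -139.
Addends (after negating the subtrahend) have opposite signs, so signed overflow cannot occur.

-139; no overflow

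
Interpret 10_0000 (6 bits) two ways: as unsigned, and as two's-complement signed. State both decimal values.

unsigned = 32, signed = -32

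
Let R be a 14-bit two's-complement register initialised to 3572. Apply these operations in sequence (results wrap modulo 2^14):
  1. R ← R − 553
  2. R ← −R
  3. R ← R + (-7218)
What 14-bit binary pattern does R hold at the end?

Start: R = 3572 = 00110111110100.
R = 3572 − 553 = 3019 = 00101111001011
R = −(3019) = -3019 = 11010000110101
R = -3019 + (-7218) = -10237; wraps to 6147 = 01100000000011

01100000000011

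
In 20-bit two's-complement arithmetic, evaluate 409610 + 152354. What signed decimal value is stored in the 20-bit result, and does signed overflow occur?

409610 → 01100100000000001010
152354 → 00100101001100100010
  01100100000000001010
+ 00100101001100100010
= 10001001001100101100
Result 10001001001100101100: MSB = 1 → 561964 − 1048576 = -486612.
Both addends are non-negative but the stored result is negative: signed overflow. The true value 409610 + 152354 = 561964 lies outside [-524288, 524287].

-486612; overflow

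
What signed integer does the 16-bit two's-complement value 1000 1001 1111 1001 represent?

MSB is 1, so the value is negative.
Unsigned reading: 35321. Subtract 2^16 = 65536: 35321 − 65536 = -30215.

-30215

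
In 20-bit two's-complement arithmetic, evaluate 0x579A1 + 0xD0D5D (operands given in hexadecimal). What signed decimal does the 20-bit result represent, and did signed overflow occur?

0x579A1 = 01010111100110100001 = 358817 (signed)
0xD0D5D = 11010000110101011101 = -193187 (signed)
  01010111100110100001
+ 11010000110101011101
= 00101000011011111110  (discard carry-out 1)
Result 00101000011011111110: MSB = 0 → value 165630.
Addends have opposite signs, so signed overflow cannot occur.

165630; no overflow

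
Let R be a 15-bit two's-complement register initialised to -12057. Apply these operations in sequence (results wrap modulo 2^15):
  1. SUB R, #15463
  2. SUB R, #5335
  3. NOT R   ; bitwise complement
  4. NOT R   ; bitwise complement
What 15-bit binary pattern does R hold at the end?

111111110101001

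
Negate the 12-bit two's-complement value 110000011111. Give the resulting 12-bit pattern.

Invert: 001111100000. Add 1: 001111100001.
Check: 110000011111 = -993, 001111100001 = 993.

001111100001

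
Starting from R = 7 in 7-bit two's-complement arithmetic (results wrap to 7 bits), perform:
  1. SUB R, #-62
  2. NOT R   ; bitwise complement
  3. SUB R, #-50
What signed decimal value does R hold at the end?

-20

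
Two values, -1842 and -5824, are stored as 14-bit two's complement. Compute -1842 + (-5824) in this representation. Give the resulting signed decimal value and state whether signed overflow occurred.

-1842 → 11100011001110
-5824 → 10100101000000
  11100011001110
+ 10100101000000
= 10001000001110  (discard carry-out 1)
Result 10001000001110: MSB = 1 → 8718 − 16384 = -7666.
Both addends are negative and so is the stored result: no signed overflow.

-7666; no overflow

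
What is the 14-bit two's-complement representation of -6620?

10011000100100

|-6620| = 6620 = 01100111011100 in 14 bits.
Invert the bits: 10011000100011. Add 1: 10011000100100.
Check: 10011000100100 reads as 9764 − 16384 = -6620.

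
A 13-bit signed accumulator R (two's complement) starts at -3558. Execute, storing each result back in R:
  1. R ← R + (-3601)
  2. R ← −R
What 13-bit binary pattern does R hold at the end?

Start: R = -3558 = 1001000011010.
R = -3558 + (-3601) = -7159; wraps to 1033 = 0010000001001
R = −(1033) = -1033 = 1101111110111

1101111110111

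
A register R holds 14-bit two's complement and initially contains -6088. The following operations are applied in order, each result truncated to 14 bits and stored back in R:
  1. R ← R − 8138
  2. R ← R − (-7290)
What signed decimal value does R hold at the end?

Start: R = -6088 = 10100000111000.
R = -6088 − 8138 = -14226; wraps to 2158 = 00100001101110
R = 2158 − (-7290) = 9448; wraps to -6936 = 10010011101000

-6936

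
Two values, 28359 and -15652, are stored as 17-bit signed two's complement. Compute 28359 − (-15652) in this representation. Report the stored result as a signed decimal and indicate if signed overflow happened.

44011; no overflow

28359 → 00110111011000111
-15652 → 11100001011011100
Subtract via negate-and-add: invert 11100001011011100 + 1 = 00011110100100100 (i.e. 15652).
  00110111011000111
+ 00011110100100100
= 01010101111101011
Result 01010101111101011: MSB = 0 → value 44011.
Both addends (after negating the subtrahend) are non-negative and so is the stored result: no signed overflow.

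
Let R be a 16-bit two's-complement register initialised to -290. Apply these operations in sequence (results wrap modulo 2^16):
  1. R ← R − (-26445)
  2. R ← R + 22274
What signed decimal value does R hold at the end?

Start: R = -290 = 1111111011011110.
R = -290 − (-26445) = 26155 = 0110011000101011
R = 26155 + 22274 = 48429; wraps to -17107 = 1011110100101101

-17107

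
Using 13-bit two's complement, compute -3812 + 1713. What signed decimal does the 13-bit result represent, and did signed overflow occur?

-2099; no overflow

-3812 → 1000100011100
1713 → 0011010110001
  1000100011100
+ 0011010110001
= 1011111001101
Result 1011111001101: MSB = 1 → 6093 − 8192 = -2099.
Addends have opposite signs, so signed overflow cannot occur.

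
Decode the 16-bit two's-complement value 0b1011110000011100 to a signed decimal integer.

-17380

MSB is 1, so the value is negative.
Unsigned reading: 48156. Subtract 2^16 = 65536: 48156 − 65536 = -17380.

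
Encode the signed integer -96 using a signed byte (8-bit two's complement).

10100000

|-96| = 96 = 01100000 in 8 bits.
Invert the bits: 10011111. Add 1: 10100000.
Check: 10100000 reads as 160 − 256 = -96.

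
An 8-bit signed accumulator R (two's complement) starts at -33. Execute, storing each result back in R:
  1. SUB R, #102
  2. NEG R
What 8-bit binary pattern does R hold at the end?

Start: R = -33 = 11011111.
R = -33 − 102 = -135; wraps to 121 = 01111001
R = −(121) = -121 = 10000111

10000111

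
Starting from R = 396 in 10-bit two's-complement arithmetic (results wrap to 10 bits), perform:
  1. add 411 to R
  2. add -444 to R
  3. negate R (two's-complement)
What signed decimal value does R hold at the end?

-363

Start: R = 396 = 0110001100.
R = 396 + 411 = 807; wraps to -217 = 1100100111
R = -217 + (-444) = -661; wraps to 363 = 0101101011
R = −(363) = -363 = 1010010101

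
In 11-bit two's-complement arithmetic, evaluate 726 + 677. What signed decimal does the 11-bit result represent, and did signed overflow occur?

-645; overflow

726 → 01011010110
677 → 01010100101
  01011010110
+ 01010100101
= 10101111011
Result 10101111011: MSB = 1 → 1403 − 2048 = -645.
Both addends are non-negative but the stored result is negative: signed overflow. The true value 726 + 677 = 1403 lies outside [-1024, 1023].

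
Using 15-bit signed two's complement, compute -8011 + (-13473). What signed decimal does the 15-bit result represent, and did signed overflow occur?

11284; overflow

-8011 → 110000010110101
-13473 → 100101101011111
  110000010110101
+ 100101101011111
= 010110000010100  (discard carry-out 1)
Result 010110000010100: MSB = 0 → value 11284.
Both addends are negative but the stored result is non-negative: signed overflow. The true value -8011 + (-13473) = -21484 lies outside [-16384, 16383].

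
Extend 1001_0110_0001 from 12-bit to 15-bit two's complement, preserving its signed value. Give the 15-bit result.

111100101100001

MSB of 100101100001 is 1; replicate it into the new high bits.
111|100101100001 → 111100101100001 (still -1695).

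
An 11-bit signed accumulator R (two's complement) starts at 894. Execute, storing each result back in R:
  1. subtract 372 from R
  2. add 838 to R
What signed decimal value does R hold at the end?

Start: R = 894 = 01101111110.
R = 894 − 372 = 522 = 01000001010
R = 522 + 838 = 1360; wraps to -688 = 10101010000

-688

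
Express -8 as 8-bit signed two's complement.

|-8| = 8 = 00001000 in 8 bits.
Invert the bits: 11110111. Add 1: 11111000.
Check: 11111000 reads as 248 − 256 = -8.

11111000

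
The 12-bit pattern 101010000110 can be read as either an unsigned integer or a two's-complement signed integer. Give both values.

unsigned = 2694, signed = -1402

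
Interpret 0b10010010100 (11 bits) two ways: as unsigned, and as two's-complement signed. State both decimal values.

Unsigned: 10010010100 = 1172.
Signed: MSB=1 → 1172 − 2048 = -876.

unsigned = 1172, signed = -876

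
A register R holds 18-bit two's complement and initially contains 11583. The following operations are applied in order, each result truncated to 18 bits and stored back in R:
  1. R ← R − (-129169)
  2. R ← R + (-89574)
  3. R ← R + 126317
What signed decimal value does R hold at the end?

-84649

Start: R = 11583 = 000010110100111111.
R = 11583 − (-129169) = 140752; wraps to -121392 = 100010010111010000
R = -121392 + (-89574) = -210966; wraps to 51178 = 001100011111101010
R = 51178 + 126317 = 177495; wraps to -84649 = 101011010101010111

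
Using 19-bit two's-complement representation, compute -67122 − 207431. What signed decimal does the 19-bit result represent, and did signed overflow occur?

249735; overflow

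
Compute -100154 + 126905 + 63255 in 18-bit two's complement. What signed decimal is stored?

90006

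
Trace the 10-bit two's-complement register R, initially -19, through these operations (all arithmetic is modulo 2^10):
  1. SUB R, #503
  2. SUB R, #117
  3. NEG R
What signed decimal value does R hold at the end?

Start: R = -19 = 1111101101.
R = -19 − 503 = -522; wraps to 502 = 0111110110
R = 502 − 117 = 385 = 0110000001
R = −(385) = -385 = 1001111111

-385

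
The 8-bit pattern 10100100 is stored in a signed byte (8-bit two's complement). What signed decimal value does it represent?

MSB is 1, so the value is negative.
Invert: 01011011. Add 1: 01011100 = 92. So the value is −92.

-92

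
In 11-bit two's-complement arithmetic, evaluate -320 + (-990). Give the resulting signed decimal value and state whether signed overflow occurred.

738; overflow

-320 → 11011000000
-990 → 10000100010
  11011000000
+ 10000100010
= 01011100010  (discard carry-out 1)
Result 01011100010: MSB = 0 → value 738.
Both addends are negative but the stored result is non-negative: signed overflow. The true value -320 + (-990) = -1310 lies outside [-1024, 1023].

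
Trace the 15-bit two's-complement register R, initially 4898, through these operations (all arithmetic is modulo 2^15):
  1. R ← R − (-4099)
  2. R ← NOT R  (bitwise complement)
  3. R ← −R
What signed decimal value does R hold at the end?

8998

Start: R = 4898 = 001001100100010.
R = 4898 − (-4099) = 8997 = 010001100100101
R = NOT 010001100100101 = 101110011011010 = -8998
R = −(-8998) = 8998 = 010001100100110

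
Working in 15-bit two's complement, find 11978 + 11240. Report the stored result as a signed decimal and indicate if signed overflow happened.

11978 → 010111011001010
11240 → 010101111101000
  010111011001010
+ 010101111101000
= 101101010110010
Result 101101010110010: MSB = 1 → 23218 − 32768 = -9550.
Both addends are non-negative but the stored result is negative: signed overflow. The true value 11978 + 11240 = 23218 lies outside [-16384, 16383].

-9550; overflow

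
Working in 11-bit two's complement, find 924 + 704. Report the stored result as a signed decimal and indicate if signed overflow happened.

924 → 01110011100
704 → 01011000000
  01110011100
+ 01011000000
= 11001011100
Result 11001011100: MSB = 1 → 1628 − 2048 = -420.
Both addends are non-negative but the stored result is negative: signed overflow. The true value 924 + 704 = 1628 lies outside [-1024, 1023].

-420; overflow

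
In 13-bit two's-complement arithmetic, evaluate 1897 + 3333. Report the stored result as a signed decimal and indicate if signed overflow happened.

-2962; overflow

1897 → 0011101101001
3333 → 0110100000101
  0011101101001
+ 0110100000101
= 1010001101110
Result 1010001101110: MSB = 1 → 5230 − 8192 = -2962.
Both addends are non-negative but the stored result is negative: signed overflow. The true value 1897 + 3333 = 5230 lies outside [-4096, 4095].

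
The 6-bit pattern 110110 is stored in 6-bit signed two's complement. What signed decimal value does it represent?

MSB is 1, so the value is negative.
Invert: 001001. Add 1: 001010 = 10. So the value is −10.

-10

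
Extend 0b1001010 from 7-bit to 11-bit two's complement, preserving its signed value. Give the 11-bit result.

MSB of 1001010 is 1; replicate it into the new high bits.
1111|1001010 → 11111001010 (still -54).

11111001010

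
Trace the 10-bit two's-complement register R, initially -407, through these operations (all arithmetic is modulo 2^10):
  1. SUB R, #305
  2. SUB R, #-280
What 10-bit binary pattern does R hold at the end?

Start: R = -407 = 1001101001.
R = -407 − 305 = -712; wraps to 312 = 0100111000
R = 312 − (-280) = 592; wraps to -432 = 1001010000

1001010000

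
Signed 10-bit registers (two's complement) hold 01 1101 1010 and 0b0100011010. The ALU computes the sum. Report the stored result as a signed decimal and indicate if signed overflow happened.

-268; overflow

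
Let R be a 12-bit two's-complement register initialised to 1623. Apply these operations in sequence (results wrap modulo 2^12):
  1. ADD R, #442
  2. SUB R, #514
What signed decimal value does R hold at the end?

1551

Start: R = 1623 = 011001010111.
R = 1623 + 442 = 2065; wraps to -2031 = 100000010001
R = -2031 − 514 = -2545; wraps to 1551 = 011000001111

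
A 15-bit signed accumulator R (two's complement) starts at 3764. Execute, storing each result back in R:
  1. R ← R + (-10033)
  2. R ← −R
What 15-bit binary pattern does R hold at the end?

Start: R = 3764 = 000111010110100.
R = 3764 + (-10033) = -6269 = 110011110000011
R = −(-6269) = 6269 = 001100001111101

001100001111101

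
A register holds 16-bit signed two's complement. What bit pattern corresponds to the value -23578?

|-23578| = 23578 = 0101110000011010 in 16 bits.
Invert the bits: 1010001111100101. Add 1: 1010001111100110.

1010001111100110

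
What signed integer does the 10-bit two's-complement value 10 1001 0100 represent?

-364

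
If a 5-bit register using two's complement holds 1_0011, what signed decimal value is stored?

MSB is 1, so the value is negative.
Unsigned reading: 19. Subtract 2^5 = 32: 19 − 32 = -13.

-13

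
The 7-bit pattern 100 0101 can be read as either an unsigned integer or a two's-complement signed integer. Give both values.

unsigned = 69, signed = -59

Unsigned: 1000101 = 69.
Signed: MSB=1 → 69 − 128 = -59.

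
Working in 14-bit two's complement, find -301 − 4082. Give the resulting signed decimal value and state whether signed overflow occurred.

-4383; no overflow

-301 → 11111011010011
4082 → 00111111110010
Subtract via negate-and-add: invert 00111111110010 + 1 = 11000000001110 (i.e. -4082).
  11111011010011
+ 11000000001110
= 10111011100001  (discard carry-out 1)
Result 10111011100001: MSB = 1 → 12001 − 16384 = -4383.
Both addends (after negating the subtrahend) are negative and so is the stored result: no signed overflow.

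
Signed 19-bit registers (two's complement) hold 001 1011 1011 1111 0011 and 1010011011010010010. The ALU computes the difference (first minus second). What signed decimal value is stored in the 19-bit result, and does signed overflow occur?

-227999; overflow

001 1011 1011 1111 0011 → 0011011101111110011 = 113651 (signed)
1010011011010010010 = -182638 (signed)
Subtract via negate-and-add: invert 1010011011010010010 + 1 = 0101100100101101110 (i.e. 182638).
  0011011101111110011
+ 0101100100101101110
= 1001000010101100001
Result 1001000010101100001: MSB = 1 → 296289 − 524288 = -227999.
Both addends (after negating the subtrahend) are non-negative but the stored result is negative: signed overflow. The true value 113651 − (-182638) = 296289 lies outside [-262144, 262143].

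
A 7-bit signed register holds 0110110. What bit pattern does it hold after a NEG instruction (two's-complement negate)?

Invert: 1001001. Add 1: 1001010.

1001010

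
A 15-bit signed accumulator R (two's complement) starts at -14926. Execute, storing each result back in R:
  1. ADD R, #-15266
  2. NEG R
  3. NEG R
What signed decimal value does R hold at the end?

Start: R = -14926 = 100010110110010.
R = -14926 + (-15266) = -30192; wraps to 2576 = 000101000010000
R = −(2576) = -2576 = 111010111110000
R = −(-2576) = 2576 = 000101000010000

2576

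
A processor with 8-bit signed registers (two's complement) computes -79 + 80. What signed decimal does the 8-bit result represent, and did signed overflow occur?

-79 → 10110001
80 → 01010000
  10110001
+ 01010000
= 00000001  (discard carry-out 1)
Result 00000001: MSB = 0 → value 1.
Addends have opposite signs, so signed overflow cannot occur.

1; no overflow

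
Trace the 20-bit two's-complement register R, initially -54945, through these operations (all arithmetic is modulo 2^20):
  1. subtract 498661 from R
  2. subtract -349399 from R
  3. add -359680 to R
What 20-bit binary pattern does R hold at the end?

01110110010101010001

Start: R = -54945 = 11110010100101011111.
R = -54945 − 498661 = -553606; wraps to 494970 = 01111000110101111010
R = 494970 − (-349399) = 844369; wraps to -204207 = 11001110001001010001
R = -204207 + (-359680) = -563887; wraps to 484689 = 01110110010101010001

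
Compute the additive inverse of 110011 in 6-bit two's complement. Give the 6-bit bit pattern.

001101

Invert: 001100. Add 1: 001101.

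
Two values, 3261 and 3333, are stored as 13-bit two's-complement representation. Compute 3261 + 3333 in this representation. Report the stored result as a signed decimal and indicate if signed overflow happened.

-1598; overflow

3261 → 0110010111101
3333 → 0110100000101
  0110010111101
+ 0110100000101
= 1100111000010
Result 1100111000010: MSB = 1 → 6594 − 8192 = -1598.
Both addends are non-negative but the stored result is negative: signed overflow. The true value 3261 + 3333 = 6594 lies outside [-4096, 4095].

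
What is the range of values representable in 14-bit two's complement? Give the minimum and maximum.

Minimum: −2^13 = -8192.
Maximum: 2^13 − 1 = 8191.

min = -8192, max = 8191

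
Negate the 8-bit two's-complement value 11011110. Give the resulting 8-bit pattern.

Invert: 00100001. Add 1: 00100010.
Check: 11011110 = -34, 00100010 = 34.

00100010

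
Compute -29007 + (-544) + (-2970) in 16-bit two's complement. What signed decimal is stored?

-29007 + (-544) = -29551 (1000110010010001)
-29551 + (-2970) = -32521 (1000000011110111)

-32521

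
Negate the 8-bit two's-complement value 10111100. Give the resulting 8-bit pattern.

01000100

Invert: 01000011. Add 1: 01000100.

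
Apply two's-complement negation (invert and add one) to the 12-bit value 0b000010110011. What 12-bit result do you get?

111101001101

Invert: 111101001100. Add 1: 111101001101.
Check: 000010110011 = 179, 111101001101 = -179.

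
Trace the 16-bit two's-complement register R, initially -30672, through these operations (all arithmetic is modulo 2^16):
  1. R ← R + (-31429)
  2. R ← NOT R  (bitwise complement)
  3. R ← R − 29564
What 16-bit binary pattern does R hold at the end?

Start: R = -30672 = 1000100000110000.
R = -30672 + (-31429) = -62101; wraps to 3435 = 0000110101101011
R = NOT 0000110101101011 = 1111001010010100 = -3436
R = -3436 − 29564 = -33000; wraps to 32536 = 0111111100011000

0111111100011000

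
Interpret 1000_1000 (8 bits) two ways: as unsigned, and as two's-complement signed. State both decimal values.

unsigned = 136, signed = -120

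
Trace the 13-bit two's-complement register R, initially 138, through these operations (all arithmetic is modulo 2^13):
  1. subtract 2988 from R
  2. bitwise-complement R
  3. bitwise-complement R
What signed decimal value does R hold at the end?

Start: R = 138 = 0000010001010.
R = 138 − 2988 = -2850 = 1010011011110
R = NOT 1010011011110 = 0101100100001 = 2849
R = NOT 0101100100001 = 1010011011110 = -2850

-2850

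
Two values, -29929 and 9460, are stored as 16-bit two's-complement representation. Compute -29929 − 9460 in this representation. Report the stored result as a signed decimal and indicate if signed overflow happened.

26147; overflow

-29929 → 1000101100010111
9460 → 0010010011110100
Subtract via negate-and-add: invert 0010010011110100 + 1 = 1101101100001100 (i.e. -9460).
  1000101100010111
+ 1101101100001100
= 0110011000100011  (discard carry-out 1)
Result 0110011000100011: MSB = 0 → value 26147.
Both addends (after negating the subtrahend) are negative but the stored result is non-negative: signed overflow. The true value -29929 − 9460 = -39389 lies outside [-32768, 32767].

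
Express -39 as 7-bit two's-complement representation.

1011001

|-39| = 39 = 0100111 in 7 bits.
Invert the bits: 1011000. Add 1: 1011001.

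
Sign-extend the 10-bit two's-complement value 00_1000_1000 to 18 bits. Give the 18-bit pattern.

MSB of 0010001000 is 0; replicate it into the new high bits.
00000000|0010001000 → 000000000010001000 (still 136).

000000000010001000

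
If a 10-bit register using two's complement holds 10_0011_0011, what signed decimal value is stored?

MSB is 1, so the value is negative.
Unsigned reading: 563. Subtract 2^10 = 1024: 563 − 1024 = -461.

-461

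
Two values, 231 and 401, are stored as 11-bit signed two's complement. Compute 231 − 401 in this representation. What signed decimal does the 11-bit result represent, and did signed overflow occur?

-170; no overflow

231 → 00011100111
401 → 00110010001
Subtract via negate-and-add: invert 00110010001 + 1 = 11001101111 (i.e. -401).
  00011100111
+ 11001101111
= 11101010110
Result 11101010110: MSB = 1 → 1878 − 2048 = -170.
Addends (after negating the subtrahend) have opposite signs, so signed overflow cannot occur.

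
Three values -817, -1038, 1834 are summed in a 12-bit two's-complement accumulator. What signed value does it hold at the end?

-817 + (-1038) = -1855 (100011000001)
-1855 + 1834 = -21 (111111101011)

-21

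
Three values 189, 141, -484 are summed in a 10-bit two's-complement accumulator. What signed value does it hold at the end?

189 + 141 = 330 (0101001010)
330 + (-484) = -154 (1101100110)

-154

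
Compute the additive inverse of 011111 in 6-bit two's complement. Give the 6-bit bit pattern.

Invert: 100000. Add 1: 100001.
Check: 011111 = 31, 100001 = -31.

100001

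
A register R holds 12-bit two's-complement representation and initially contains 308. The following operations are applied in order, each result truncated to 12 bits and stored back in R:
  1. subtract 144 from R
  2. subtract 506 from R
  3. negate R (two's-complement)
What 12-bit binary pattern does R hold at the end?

Start: R = 308 = 000100110100.
R = 308 − 144 = 164 = 000010100100
R = 164 − 506 = -342 = 111010101010
R = −(-342) = 342 = 000101010110

000101010110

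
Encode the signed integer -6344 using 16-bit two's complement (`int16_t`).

1110011100111000

|-6344| = 6344 = 0001100011001000 in 16 bits.
Invert the bits: 1110011100110111. Add 1: 1110011100111000.
Check: 1110011100111000 reads as 59192 − 65536 = -6344.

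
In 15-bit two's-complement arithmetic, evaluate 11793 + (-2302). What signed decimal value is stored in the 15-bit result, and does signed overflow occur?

9491; no overflow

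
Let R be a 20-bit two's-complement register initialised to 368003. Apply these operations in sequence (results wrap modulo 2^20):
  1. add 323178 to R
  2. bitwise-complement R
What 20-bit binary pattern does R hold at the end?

01010111010000010010

Start: R = 368003 = 01011001110110000011.
R = 368003 + 323178 = 691181; wraps to -357395 = 10101000101111101101
R = NOT 10101000101111101101 = 01010111010000010010 = 357394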